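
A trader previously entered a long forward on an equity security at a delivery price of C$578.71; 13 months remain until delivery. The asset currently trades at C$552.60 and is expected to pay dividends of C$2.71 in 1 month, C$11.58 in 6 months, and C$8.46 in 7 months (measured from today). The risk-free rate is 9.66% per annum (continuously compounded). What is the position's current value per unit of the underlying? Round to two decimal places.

PV(remaining dividends) I = 2.71·e^(−0.0966·1/12) + 11.58·e^(−0.0966·6/12) + 8.46·e^(−0.0966·7/12) = 21.7187
Current forward F = (S − I)·e^(rT) = (552.60 − 21.7187)·e^(0.0966·13/12) = 530.8813 × 1.110322 = 589.4492
Value (long) = (F − K)·e^(−rT) = (589.4492 − 578.71) × 0.900640 = 9.6722
Value = C$9.67

C$9.67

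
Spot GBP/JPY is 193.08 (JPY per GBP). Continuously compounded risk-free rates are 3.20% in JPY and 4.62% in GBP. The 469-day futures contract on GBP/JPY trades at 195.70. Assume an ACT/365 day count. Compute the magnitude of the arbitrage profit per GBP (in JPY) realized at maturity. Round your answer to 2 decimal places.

Fair futures: F* = S·e^(carry·T), with carry = (r_JPY − r_GBP) = 0.0320 − 0.0462 = -0.0142
F* = 193.08 · e^(-0.0142 × 469/365) = 193.08 · e^-0.018246 = 193.08 × 0.981919 = 189.5889
Market 195.70 > fair 189.5889: forward overpriced → cash-and-carry (buy spot, short the forward).
At maturity, profit = |F_mkt − F*| = |195.70 − 189.5889| = 6.11 per GBP (in JPY)

6.11 per GBP (in JPY)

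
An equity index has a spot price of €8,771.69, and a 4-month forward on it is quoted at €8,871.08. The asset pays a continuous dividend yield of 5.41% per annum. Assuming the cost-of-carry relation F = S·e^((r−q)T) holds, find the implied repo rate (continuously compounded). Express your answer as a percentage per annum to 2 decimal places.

From F = S·e^((r−q)T): (r − q) = ln(F/S)/T
ln(8871.08/8771.69) = ln(1.011331) = 0.011267
(r − q) = 0.011267 / (4/12) = 0.033801
r = ln(F/S)/T + q = 0.033801 + 0.0541 = 0.087901
r = 8.79%

8.79%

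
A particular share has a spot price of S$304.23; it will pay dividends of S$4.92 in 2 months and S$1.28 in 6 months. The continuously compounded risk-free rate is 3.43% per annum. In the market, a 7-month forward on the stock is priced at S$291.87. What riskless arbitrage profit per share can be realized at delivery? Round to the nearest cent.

PV(dividends) I = 4.92·e^(−0.0343·2/12) + 1.28·e^(−0.0343·6/12) = 6.1502
Fair forward F* = (S − I)·e^(rT) = (304.23 − 6.1502)·e^0.020008 = 298.0798 × 1.020210 = 304.1040
Market S$291.87 < fair 304.1040: forward underpriced → reverse cash-and-carry (short the stock, invest proceeds at r, pay the dividends, go long the forward).
Profit at T = |F_mkt − F*| = |291.87 − 304.1040| = S$12.23 per share

S$12.23 per share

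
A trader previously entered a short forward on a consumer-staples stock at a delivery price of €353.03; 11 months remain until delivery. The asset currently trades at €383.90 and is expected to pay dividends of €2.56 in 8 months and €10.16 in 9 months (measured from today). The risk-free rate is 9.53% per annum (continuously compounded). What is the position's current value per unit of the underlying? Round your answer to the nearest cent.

-€48.54

PV(remaining dividends) I = 2.56·e^(−0.0953·8/12) + 10.16·e^(−0.0953·9/12) = 11.8616
Current forward F = (S − I)·e^(rT) = (383.90 − 11.8616)·e^(0.0953·11/12) = 372.0384 × 1.091288 = 406.0010
Value (long) = (F − K)·e^(−rT) = (406.0010 − 353.03) × 0.916349 = 48.5399
Short position value = −(long value) = -€48.54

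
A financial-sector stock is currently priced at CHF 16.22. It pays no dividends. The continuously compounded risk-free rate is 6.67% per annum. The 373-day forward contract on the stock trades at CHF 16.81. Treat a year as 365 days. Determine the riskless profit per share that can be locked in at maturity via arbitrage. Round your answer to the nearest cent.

Fair forward: F* = S·e^(carry·T), with carry = r = 0.0667
F* = 16.22 · e^(0.0667 × 373/365) = 16.22 · e^0.068162 = 16.22 × 1.070539 = CHF 17.3641
Market CHF 16.81 < fair CHF 17.3641: forward underpriced → reverse cash-and-carry (short spot, go long the forward).
At maturity, profit = |F_mkt − F*| = |16.81 − 17.3641| = CHF 0.55 per share

CHF 0.55 per share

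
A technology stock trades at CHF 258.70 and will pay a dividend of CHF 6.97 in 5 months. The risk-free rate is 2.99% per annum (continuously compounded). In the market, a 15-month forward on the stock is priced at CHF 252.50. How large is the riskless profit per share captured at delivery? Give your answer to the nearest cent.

PV(dividends) I = 6.97·e^(−0.0299·5/12) = 6.8837
Fair forward F* = (S − I)·e^(rT) = (258.70 − 6.8837)·e^0.037375 = 251.8163 × 1.038082 = 261.4060
Market CHF 252.50 < fair 261.4060: forward underpriced → reverse cash-and-carry (short the stock, invest proceeds at r, pay the dividends, go long the forward).
Profit at T = |F_mkt − F*| = |252.50 − 261.4060| = CHF 8.91 per share

CHF 8.91 per share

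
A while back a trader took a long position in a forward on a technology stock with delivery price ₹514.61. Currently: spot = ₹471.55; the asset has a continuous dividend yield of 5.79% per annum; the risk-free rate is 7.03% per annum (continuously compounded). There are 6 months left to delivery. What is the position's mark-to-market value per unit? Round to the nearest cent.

-₹38.74

Current fair forward for the remaining 6 months: F = S·e^((r − q)·T), (r − q) = 0.0703 − 0.0579 = 0.0124
F = 471.55 · e^(0.0124 × 6/12) = 471.55 × 1.006219 = 474.4826
Value of long forward = (F − K)·e^(−rT) = (474.4826 − 514.61) · e^(−0.0703·6/12)
= -40.1274 × 0.965461 = -38.74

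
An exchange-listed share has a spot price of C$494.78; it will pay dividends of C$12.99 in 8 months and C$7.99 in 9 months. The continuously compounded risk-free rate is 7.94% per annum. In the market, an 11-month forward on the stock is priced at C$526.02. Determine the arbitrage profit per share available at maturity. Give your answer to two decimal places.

PV(dividends) I = 12.99·e^(−0.0794·8/12) + 7.99·e^(−0.0794·9/12) = 19.8484
Fair forward F* = (S − I)·e^(rT) = (494.78 − 19.8484)·e^0.072783 = 474.9316 × 1.075497 = 510.7875
Market C$526.02 > fair 510.7875: forward overpriced → cash-and-carry (borrow at r, buy the stock and collect the dividends, short the forward).
Profit at T = |F_mkt − F*| = |526.02 − 510.7875| = C$15.23 per share

C$15.23 per share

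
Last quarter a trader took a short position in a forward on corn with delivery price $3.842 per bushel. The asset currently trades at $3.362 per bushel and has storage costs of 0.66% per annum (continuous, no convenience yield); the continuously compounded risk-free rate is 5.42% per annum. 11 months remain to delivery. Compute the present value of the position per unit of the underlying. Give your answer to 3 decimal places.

Current fair forward for the remaining 11 months: F = S·e^((r + u)·T), (r + u) = 0.0542 + 0.0066 = 0.0608
F = 3.362 · e^(0.0608 × 11/12) = 3.362 × 1.057316 = 3.5547
Value of long forward = (F − K)·e^(−rT) = (3.5547 − 3.842) · e^(−0.0542·11/12)
= -0.2873 × 0.951531 = -0.273
Short position value = −(long value) = $0.273

$0.273 per bushel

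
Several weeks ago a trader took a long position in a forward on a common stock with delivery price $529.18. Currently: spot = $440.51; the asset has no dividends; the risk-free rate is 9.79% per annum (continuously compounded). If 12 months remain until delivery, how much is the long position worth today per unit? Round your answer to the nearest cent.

Current fair forward for the remaining 12 months: F = S·e^(r·T), r = 0.0979
F = 440.51 · e^(0.0979 × 12/12) = 440.51 × 1.102852 = 485.8173
Value of long forward = (F − K)·e^(−rT) = (485.8173 − 529.18) · e^(−0.0979·12/12)
= -43.3627 × 0.906740 = -39.32

-$39.32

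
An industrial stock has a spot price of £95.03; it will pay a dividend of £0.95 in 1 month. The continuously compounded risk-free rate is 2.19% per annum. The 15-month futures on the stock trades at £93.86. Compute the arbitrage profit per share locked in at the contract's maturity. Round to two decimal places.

£2.83 per share

PV(dividends) I = 0.95·e^(−0.0219·1/12) = 0.9483
Fair futures F* = (S − I)·e^(rT) = (95.03 − 0.9483)·e^0.027375 = 94.0817 × 1.027753 = 96.6927
Market £93.86 < fair 96.6927: forward underpriced → reverse cash-and-carry (short the stock, invest proceeds at r, pay the dividends, go long the forward).
Profit at T = |F_mkt − F*| = |93.86 − 96.6927| = £2.83 per share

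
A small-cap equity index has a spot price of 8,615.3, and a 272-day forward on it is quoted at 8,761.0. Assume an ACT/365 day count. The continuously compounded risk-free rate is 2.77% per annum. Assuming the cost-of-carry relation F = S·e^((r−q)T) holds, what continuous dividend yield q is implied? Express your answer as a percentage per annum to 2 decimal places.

From F = S·e^((r−q)T): (r − q) = ln(F/S)/T
ln(8761.0/8615.3) = ln(1.016912) = 0.016771
(r − q) = 0.016771 / (272/365) = 0.022505
q = r − ln(F/S)/T = 0.0277 − 0.022505 = 0.005195
q = 0.52%

0.52%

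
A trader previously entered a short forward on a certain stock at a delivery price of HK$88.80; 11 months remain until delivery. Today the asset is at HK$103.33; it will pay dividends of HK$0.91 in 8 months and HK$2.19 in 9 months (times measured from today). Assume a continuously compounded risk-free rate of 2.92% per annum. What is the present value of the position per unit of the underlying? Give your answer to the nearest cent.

PV(remaining dividends) I = 0.91·e^(−0.0292·8/12) + 2.19·e^(−0.0292·9/12) = 3.0350
Current forward F = (S − I)·e^(rT) = (103.33 − 3.0350)·e^(0.0292·11/12) = 100.2950 × 1.027128 = 103.0158
Value (long) = (F − K)·e^(−rT) = (103.0158 − 88.80) × 0.973588 = 13.8403
Short position value = −(long value) = -HK$13.84

-HK$13.84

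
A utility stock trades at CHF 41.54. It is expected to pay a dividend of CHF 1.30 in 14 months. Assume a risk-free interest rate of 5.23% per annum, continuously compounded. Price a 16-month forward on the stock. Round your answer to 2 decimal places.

CHF 43.23

PV(dividends) I = 1.30·e^(−0.0523·14/12)
I = 1.2230
F = (S − I)·e^(rT) = (41.54 − 1.2230) · e^(0.0523·16/12)
= 40.3170 · e^0.069733 = 40.3170 × 1.072222 = CHF 43.23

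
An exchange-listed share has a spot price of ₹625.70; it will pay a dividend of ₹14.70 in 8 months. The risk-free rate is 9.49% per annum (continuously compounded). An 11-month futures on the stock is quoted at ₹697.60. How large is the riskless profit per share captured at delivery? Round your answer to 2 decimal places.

PV(dividends) I = 14.70·e^(−0.0949·8/12) = 13.7988
Fair futures F* = (S − I)·e^(rT) = (625.70 − 13.7988)·e^0.086992 = 611.9012 × 1.090888 = 667.5157
Market ₹697.60 > fair 667.5157: forward overpriced → cash-and-carry (borrow at r, buy the stock and collect the dividends, short the forward).
Profit at T = |F_mkt − F*| = |697.60 − 667.5157| = ₹30.08 per share

₹30.08 per share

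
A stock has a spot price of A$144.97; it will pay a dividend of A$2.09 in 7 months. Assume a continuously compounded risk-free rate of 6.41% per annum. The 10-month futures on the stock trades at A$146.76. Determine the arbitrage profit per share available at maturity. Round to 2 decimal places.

PV(dividends) I = 2.09·e^(−0.0641·7/12) = 2.0133
Fair futures F* = (S − I)·e^(rT) = (144.97 − 2.0133)·e^0.053417 = 142.9567 × 1.054869 = 150.8006
Market A$146.76 < fair 150.8006: forward underpriced → reverse cash-and-carry (short the stock, invest proceeds at r, pay the dividends, go long the forward).
Profit at T = |F_mkt − F*| = |146.76 − 150.8006| = A$4.04 per share

A$4.04 per share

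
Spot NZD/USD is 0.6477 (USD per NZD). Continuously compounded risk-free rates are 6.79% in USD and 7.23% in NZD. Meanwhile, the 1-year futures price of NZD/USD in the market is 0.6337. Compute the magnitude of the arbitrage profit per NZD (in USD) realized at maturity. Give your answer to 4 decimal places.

Fair futures: F* = S·e^(carry·T), with carry = (r_USD − r_NZD) = 0.0679 − 0.0723 = -0.0044
F* = 0.6477 · e^(-0.0044 × 1) = 0.6477 · e^-0.004400 = 0.6477 × 0.995610 = 0.6449
Market 0.6337 < fair 0.6449: forward underpriced → reverse cash-and-carry (short spot, go long the forward).
At maturity, profit = |F_mkt − F*| = |0.6337 − 0.6449| = 0.0112 per NZD (in USD)

0.0112 per NZD (in USD)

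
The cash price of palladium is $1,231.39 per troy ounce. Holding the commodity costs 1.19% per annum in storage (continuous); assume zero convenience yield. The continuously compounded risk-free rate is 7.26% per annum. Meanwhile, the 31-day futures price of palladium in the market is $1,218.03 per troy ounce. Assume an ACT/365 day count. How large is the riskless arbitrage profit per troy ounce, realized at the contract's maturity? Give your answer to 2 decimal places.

$22.23 per troy ounce

Fair futures: F* = S·e^(carry·T), with carry = (r + u) = 0.0726 + 0.0119 = 0.0845
F* = 1231.39 · e^(0.0845 × 31/365) = 1231.39 · e^0.00717671 = 1231.39 × 1.00720252 = $1240.2591
Market $1218.03 < fair $1240.2591: forward underpriced → reverse cash-and-carry (short spot, go long the forward).
At maturity, profit = |F_mkt − F*| = |1218.03 − 1240.2591| = $22.23 per troy ounce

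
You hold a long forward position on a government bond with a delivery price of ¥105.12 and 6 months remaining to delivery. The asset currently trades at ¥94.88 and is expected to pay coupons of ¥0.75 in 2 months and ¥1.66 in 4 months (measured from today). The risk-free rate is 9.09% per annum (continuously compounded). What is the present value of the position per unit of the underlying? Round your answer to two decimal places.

PV(remaining coupons) I = 0.75·e^(−0.0909·2/12) + 1.66·e^(−0.0909·4/12) = 2.3492
Current forward F = (S − I)·e^(rT) = (94.88 − 2.3492)·e^(0.0909·6/12) = 92.5308 × 1.046499 = 96.8334
Value (long) = (F − K)·e^(−rT) = (96.8334 − 105.12) × 0.955567 = -7.9184
Value = -¥7.92

-¥7.92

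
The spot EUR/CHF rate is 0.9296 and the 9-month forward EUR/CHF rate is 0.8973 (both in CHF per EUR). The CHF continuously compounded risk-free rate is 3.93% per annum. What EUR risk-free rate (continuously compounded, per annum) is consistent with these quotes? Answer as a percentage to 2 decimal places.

8.65%

F = S·e^((r_CHF − r_EUR)T) ⇒ r_EUR = r_CHF − ln(F/S)/T
ln(0.8973/0.9296) = -0.035364; /(9/12) = -0.047152
r_EUR = 0.0393 + 0.047152 = 0.086452
r_EUR = 8.65%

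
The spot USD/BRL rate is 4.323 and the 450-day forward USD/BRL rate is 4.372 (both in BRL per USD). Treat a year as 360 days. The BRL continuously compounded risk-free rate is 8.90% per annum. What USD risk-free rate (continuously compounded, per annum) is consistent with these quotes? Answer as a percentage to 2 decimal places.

F = S·e^((r_BRL − r_USD)T) ⇒ r_USD = r_BRL − ln(F/S)/T
ln(4.372/4.323) = 0.011271; /(450/360) = 0.009017
r_USD = 0.0890 − 0.009017 = 0.079983
r_USD = 8.00%

8.00%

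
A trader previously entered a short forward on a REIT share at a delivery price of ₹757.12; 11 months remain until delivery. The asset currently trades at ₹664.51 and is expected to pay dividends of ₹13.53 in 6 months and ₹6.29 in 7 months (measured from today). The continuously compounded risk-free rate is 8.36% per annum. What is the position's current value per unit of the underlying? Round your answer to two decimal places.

₹55.72

PV(remaining dividends) I = 13.53·e^(−0.0836·6/12) + 6.29·e^(−0.0836·7/12) = 18.9667
Current forward F = (S − I)·e^(rT) = (664.51 − 18.9667)·e^(0.0836·11/12) = 645.5433 × 1.079646 = 696.9582
Value (long) = (F − K)·e^(−rT) = (696.9582 − 757.12) × 0.926229 = -55.7236
Short position value = −(long value) = ₹55.72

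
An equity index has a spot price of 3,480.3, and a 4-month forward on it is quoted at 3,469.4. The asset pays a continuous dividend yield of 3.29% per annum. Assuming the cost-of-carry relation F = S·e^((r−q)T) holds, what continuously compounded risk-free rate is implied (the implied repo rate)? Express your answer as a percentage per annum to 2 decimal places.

2.35%

From F = S·e^((r−q)T): (r − q) = ln(F/S)/T
ln(3469.4/3480.3) = ln(0.996868) = -0.003137
(r − q) = -0.003137 / (4/12) = -0.009411
r = ln(F/S)/T + q = -0.009411 + 0.0329 = 0.023489
r = 2.35%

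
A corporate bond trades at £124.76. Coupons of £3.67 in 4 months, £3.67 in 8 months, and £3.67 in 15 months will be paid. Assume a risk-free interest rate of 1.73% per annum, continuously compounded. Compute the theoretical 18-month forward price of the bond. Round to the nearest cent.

£116.89

PV(coupons) I = 3.67·e^(−0.0173·4/12) + 3.67·e^(−0.0173·8/12) + 3.67·e^(−0.0173·15/12)
I = 3.6489 + 3.6279 + 3.5915 = 10.8683
F = (S − I)·e^(rT) = (124.76 − 10.8683) · e^(0.0173·18/12)
= 113.8917 · e^0.025950 = 113.8917 × 1.026290 = £116.89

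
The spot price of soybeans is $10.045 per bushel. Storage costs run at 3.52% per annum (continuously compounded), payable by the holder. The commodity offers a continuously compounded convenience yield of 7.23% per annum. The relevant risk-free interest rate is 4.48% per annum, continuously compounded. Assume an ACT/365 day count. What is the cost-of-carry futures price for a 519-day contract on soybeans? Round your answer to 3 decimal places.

Net carry = r + u − y = 0.0448 + 0.0352 − 0.0723 = 0.0077
F = S·e^((r+u−y)T) = 10.045 · e^(0.0077 × 519/365) = 10.045 · e^0.010949
= 10.045 × 1.011009 = $10.156 per bushel

$10.156 per bushel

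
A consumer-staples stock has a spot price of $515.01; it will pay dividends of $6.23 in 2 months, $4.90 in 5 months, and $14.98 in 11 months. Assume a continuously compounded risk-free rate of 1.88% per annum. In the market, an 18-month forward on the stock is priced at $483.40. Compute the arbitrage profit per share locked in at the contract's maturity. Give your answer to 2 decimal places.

$19.81 per share

PV(dividends) I = 6.23·e^(−0.0188·2/12) + 4.90·e^(−0.0188·5/12) + 14.98·e^(−0.0188·11/12) = 25.7963
Fair forward F* = (S − I)·e^(rT) = (515.01 − 25.7963)·e^0.028200 = 489.2137 × 1.028601 = 503.2057
Market $483.40 < fair 503.2057: forward underpriced → reverse cash-and-carry (short the stock, invest proceeds at r, pay the dividends, go long the forward).
Profit at T = |F_mkt − F*| = |483.40 − 503.2057| = $19.81 per share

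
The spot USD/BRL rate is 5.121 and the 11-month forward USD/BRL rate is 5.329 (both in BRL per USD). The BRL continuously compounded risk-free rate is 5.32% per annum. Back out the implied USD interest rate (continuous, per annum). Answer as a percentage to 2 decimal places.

F = S·e^((r_BRL − r_USD)T) ⇒ r_USD = r_BRL − ln(F/S)/T
ln(5.329/5.121) = 0.039814; /(11/12) = 0.043433
r_USD = 0.0532 − 0.043433 = 0.009767
r_USD = 0.98%

0.98%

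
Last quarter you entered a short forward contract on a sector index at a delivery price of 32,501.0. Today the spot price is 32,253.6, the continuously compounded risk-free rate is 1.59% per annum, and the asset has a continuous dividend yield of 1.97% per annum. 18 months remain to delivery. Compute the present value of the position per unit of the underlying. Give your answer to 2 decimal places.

Current fair forward for the remaining 18 months: F = S·e^((r − q)·T), (r − q) = 0.0159 − 0.0197 = -0.0038
F = 32253.6 · e^(-0.0038 × 18/12) = 32253.6 × 0.99431621 = 32070.2773
Value of long forward = (F − K)·e^(−rT) = (32070.2773 − 32501.0) · e^(−0.0159·18/12)
= -430.7227 × 0.97643216 = -420.57
Short position value = −(long value) = 420.57

420.57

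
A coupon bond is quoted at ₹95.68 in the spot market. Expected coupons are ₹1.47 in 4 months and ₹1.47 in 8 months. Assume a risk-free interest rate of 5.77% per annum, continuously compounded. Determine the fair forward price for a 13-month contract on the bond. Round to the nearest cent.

₹98.81

PV(coupons) I = 1.47·e^(−0.0577·4/12) + 1.47·e^(−0.0577·8/12)
I = 1.4420 + 1.4145 = 2.8565
F = (S − I)·e^(rT) = (95.68 − 2.8565) · e^(0.0577·13/12)
= 92.8235 · e^0.062508 = 92.8235 × 1.064503 = ₹98.81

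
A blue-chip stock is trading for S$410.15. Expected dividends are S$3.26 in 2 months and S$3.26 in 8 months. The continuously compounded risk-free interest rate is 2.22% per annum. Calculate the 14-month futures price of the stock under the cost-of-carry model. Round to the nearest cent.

PV(dividends) I = 3.26·e^(−0.0222·2/12) + 3.26·e^(−0.0222·8/12)
I = 3.2480 + 3.2121 = 6.4601
F = (S − I)·e^(rT) = (410.15 − 6.4601) · e^(0.0222·14/12)
= 403.6899 · e^0.025900 = 403.6899 × 1.026238 = S$414.28

S$414.28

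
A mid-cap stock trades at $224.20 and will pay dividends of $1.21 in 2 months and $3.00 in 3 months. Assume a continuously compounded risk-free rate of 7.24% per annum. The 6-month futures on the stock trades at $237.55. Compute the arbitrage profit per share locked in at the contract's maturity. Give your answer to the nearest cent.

$9.38 per share

PV(dividends) I = 1.21·e^(−0.0724·2/12) + 3.00·e^(−0.0724·3/12) = 4.1417
Fair futures F* = (S − I)·e^(rT) = (224.20 − 4.1417)·e^0.036200 = 220.0583 × 1.036863 = 228.1703
Market $237.55 > fair 228.1703: forward overpriced → cash-and-carry (borrow at r, buy the stock and collect the dividends, short the forward).
Profit at T = |F_mkt − F*| = |237.55 − 228.1703| = $9.38 per share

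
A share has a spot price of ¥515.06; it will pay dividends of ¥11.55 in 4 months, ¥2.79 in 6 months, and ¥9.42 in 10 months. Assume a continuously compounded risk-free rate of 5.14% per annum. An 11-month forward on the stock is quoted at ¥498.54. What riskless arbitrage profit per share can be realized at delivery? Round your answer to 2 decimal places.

¥17.16 per share

PV(dividends) I = 11.55·e^(−0.0514·4/12) + 2.79·e^(−0.0514·6/12) + 9.42·e^(−0.0514·10/12) = 23.0980
Fair forward F* = (S − I)·e^(rT) = (515.06 − 23.0980)·e^0.047117 = 491.9620 × 1.048245 = 515.6967
Market ¥498.54 < fair 515.6967: forward underpriced → reverse cash-and-carry (short the stock, invest proceeds at r, pay the dividends, go long the forward).
Profit at T = |F_mkt − F*| = |498.54 − 515.6967| = ¥17.16 per share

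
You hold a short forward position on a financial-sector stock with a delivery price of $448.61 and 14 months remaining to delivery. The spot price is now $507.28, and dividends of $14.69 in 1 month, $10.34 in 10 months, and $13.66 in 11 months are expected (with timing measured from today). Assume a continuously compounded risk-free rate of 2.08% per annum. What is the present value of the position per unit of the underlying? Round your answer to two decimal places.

-$31.20

PV(remaining dividends) I = 14.69·e^(−0.0208·1/12) + 10.34·e^(−0.0208·10/12) + 13.66·e^(−0.0208·11/12) = 38.2289
Current forward F = (S − I)·e^(rT) = (507.28 − 38.2289)·e^(0.0208·14/12) = 469.0511 × 1.024563 = 480.5724
Value (long) = (F − K)·e^(−rT) = (480.5724 − 448.61) × 0.976025 = 31.1961
Short position value = −(long value) = -$31.20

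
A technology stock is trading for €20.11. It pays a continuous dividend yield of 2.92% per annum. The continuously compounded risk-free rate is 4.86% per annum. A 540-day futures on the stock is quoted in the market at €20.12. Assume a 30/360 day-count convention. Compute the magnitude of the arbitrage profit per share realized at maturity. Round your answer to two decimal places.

Fair futures: F* = S·e^(carry·T), with carry = (r − q) = 0.0486 − 0.0292 = 0.0194
F* = 20.11 · e^(0.0194 × 540/360) = 20.11 · e^0.029100 = 20.11 × 1.029528 = €20.7038
Market €20.12 < fair €20.7038: forward underpriced → reverse cash-and-carry (short spot, go long the forward).
At maturity, profit = |F_mkt − F*| = |20.12 − 20.7038| = €0.58 per share

€0.58 per share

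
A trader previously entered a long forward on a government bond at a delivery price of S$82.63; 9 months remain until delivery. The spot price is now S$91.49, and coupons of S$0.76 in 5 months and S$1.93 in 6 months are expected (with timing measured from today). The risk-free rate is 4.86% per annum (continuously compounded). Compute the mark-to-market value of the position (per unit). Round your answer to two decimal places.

PV(remaining coupons) I = 0.76·e^(−0.0486·5/12) + 1.93·e^(−0.0486·6/12) = 2.6284
Current forward F = (S − I)·e^(rT) = (91.49 − 2.6284)·e^(0.0486·9/12) = 88.8616 × 1.037122 = 92.1603
Value (long) = (F − K)·e^(−rT) = (92.1603 − 82.63) × 0.964206 = 9.1892
Value = S$9.19

S$9.19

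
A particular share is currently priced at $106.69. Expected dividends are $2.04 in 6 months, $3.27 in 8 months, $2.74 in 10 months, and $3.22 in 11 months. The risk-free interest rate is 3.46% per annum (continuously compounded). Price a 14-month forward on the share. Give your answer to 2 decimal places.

PV(dividends) I = 2.04·e^(−0.0346·6/12) + 3.27·e^(−0.0346·8/12) + 2.74·e^(−0.0346·10/12) + 3.22·e^(−0.0346·11/12)
I = 2.0050 + 3.1954 + 2.6621 + 3.1195 = 10.9820
F = (S − I)·e^(rT) = (106.69 − 10.9820) · e^(0.0346·14/12)
= 95.7080 · e^0.040367 = 95.7080 × 1.041193 = $99.65

$99.65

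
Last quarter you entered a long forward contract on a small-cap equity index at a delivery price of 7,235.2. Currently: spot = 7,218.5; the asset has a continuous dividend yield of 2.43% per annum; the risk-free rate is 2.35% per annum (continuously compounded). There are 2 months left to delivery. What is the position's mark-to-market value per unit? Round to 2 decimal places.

Current fair forward for the remaining 2 months: F = S·e^((r − q)·T), (r − q) = 0.0235 − 0.0243 = -0.0008
F = 7218.5 · e^(-0.0008 × 2/12) = 7218.5 × 0.99986668 = 7217.5376
Value of long forward = (F − K)·e^(−rT) = (7217.5376 − 7235.2) · e^(−0.0235·2/12)
= -17.6624 × 0.99609099 = -17.59

-17.59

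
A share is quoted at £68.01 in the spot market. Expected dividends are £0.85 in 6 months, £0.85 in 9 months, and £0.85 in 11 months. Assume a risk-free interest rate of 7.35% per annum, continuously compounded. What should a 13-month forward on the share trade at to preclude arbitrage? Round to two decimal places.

PV(dividends) I = 0.85·e^(−0.0735·6/12) + 0.85·e^(−0.0735·9/12) + 0.85·e^(−0.0735·11/12)
I = 0.8193 + 0.8044 + 0.7946 = 2.4183
F = (S − I)·e^(rT) = (68.01 − 2.4183) · e^(0.0735·13/12)
= 65.5917 · e^0.079625 = 65.5917 × 1.082881 = £71.03

£71.03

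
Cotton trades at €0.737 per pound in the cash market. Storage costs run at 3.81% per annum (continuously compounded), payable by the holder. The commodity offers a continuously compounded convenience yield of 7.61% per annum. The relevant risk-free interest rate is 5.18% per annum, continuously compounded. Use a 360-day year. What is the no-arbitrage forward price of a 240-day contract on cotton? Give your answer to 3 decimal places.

€0.744 per pound

Net carry = r + u − y = 0.0518 + 0.0381 − 0.0761 = 0.0138
F = S·e^((r+u−y)T) = 0.737 · e^(0.0138 × 240/360) = 0.737 · e^0.009200
= 0.737 × 1.009242 = €0.744 per pound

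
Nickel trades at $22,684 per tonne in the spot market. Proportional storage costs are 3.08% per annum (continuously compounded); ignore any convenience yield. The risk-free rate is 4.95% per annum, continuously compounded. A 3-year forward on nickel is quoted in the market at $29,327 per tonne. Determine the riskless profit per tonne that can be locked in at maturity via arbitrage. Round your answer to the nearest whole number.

Fair forward: F* = S·e^(carry·T), with carry = (r + u) = 0.0495 + 0.0308 = 0.0803
F* = 22684 · e^(0.0803 × 3) = 22684 · e^0.240900 = 22684 × 1.272394 = $28862.9855
Market $29327 > fair $28862.9855: forward overpriced → cash-and-carry (buy spot, short the forward).
At maturity, profit = |F_mkt − F*| = |29327 − 28862.9855| = $464 per tonne

$464 per tonne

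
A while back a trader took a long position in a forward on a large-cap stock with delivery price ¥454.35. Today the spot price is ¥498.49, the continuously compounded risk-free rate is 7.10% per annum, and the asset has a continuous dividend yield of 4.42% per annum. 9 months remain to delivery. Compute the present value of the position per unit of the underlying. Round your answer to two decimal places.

¥51.45

Current fair forward for the remaining 9 months: F = S·e^((r − q)·T), (r − q) = 0.0710 − 0.0442 = 0.0268
F = 498.49 · e^(0.0268 × 9/12) = 498.49 × 1.020303 = 508.6108
Value of long forward = (F − K)·e^(−rT) = (508.6108 − 454.35) · e^(−0.0710·9/12)
= 54.2608 × 0.948143 = 51.45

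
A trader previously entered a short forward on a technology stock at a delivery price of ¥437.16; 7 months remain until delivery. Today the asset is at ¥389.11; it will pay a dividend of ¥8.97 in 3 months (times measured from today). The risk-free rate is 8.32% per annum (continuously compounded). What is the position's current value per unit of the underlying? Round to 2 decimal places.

¥36.13

PV(remaining dividends) I = 8.97·e^(−0.0832·3/12) = 8.7854
Current forward F = (S − I)·e^(rT) = (389.11 − 8.7854)·e^(0.0832·7/12) = 380.3246 × 1.049730 = 399.2381
Value (long) = (F − K)·e^(−rT) = (399.2381 − 437.16) × 0.952626 = -36.1254
Short position value = −(long value) = ¥36.13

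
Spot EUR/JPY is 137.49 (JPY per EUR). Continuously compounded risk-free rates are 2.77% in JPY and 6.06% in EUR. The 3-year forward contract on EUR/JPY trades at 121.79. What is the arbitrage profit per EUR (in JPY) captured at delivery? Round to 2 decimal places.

2.78 per EUR (in JPY)

Fair forward: F* = S·e^(carry·T), with carry = (r_JPY − r_EUR) = 0.0277 − 0.0606 = -0.0329
F* = 137.49 · e^(-0.0329 × 3) = 137.49 · e^-0.098700 = 137.49 × 0.906014 = 124.5679
Market 121.79 < fair 124.5679: forward underpriced → reverse cash-and-carry (short spot, go long the forward).
At maturity, profit = |F_mkt − F*| = |121.79 − 124.5679| = 2.78 per EUR (in JPY)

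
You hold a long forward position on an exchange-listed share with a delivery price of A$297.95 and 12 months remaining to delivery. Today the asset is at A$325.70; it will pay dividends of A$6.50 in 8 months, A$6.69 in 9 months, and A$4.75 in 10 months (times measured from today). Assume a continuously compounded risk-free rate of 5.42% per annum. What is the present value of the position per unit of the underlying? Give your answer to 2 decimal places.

A$26.24

PV(remaining dividends) I = 6.50·e^(−0.0542·8/12) + 6.69·e^(−0.0542·9/12) + 4.75·e^(−0.0542·10/12) = 17.2331
Current forward F = (S − I)·e^(rT) = (325.70 − 17.2331)·e^(0.0542·12/12) = 308.4669 × 1.055696 = 325.6473
Value (long) = (F − K)·e^(−rT) = (325.6473 − 297.95) × 0.947243 = 26.2361
Value = A$26.24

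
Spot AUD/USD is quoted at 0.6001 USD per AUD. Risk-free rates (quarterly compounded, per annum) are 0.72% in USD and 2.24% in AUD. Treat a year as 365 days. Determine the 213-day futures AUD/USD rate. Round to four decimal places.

By covered interest parity, F = S · (1+r_USD/4)^(4T) / (1+r_AUD/4)^(4T)
= 0.6001 × 1.004207 / 1.013121 = 0.6001 × 0.991201
F = 0.5948 USD per AUD

0.5948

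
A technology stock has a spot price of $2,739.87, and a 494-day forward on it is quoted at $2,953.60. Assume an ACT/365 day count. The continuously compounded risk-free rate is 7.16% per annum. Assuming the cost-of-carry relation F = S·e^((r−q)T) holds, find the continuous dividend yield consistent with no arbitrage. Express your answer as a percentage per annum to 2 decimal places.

1.61%

From F = S·e^((r−q)T): (r − q) = ln(F/S)/T
ln(2953.60/2739.87) = ln(1.078007) = 0.075114
(r − q) = 0.075114 / (494/365) = 0.055499
q = r − ln(F/S)/T = 0.0716 − 0.055499 = 0.016101
q = 1.61%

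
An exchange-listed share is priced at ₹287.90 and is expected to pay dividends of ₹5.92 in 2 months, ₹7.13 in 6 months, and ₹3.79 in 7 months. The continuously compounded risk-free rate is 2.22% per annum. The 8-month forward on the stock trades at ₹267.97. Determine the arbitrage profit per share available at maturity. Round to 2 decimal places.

PV(dividends) I = 5.92·e^(−0.0222·2/12) + 7.13·e^(−0.0222·6/12) + 3.79·e^(−0.0222·7/12) = 16.6907
Fair forward F* = (S − I)·e^(rT) = (287.90 − 16.6907)·e^0.014800 = 271.2093 × 1.014910 = 275.2530
Market ₹267.97 < fair 275.2530: forward underpriced → reverse cash-and-carry (short the stock, invest proceeds at r, pay the dividends, go long the forward).
Profit at T = |F_mkt − F*| = |267.97 − 275.2530| = ₹7.28 per share

₹7.28 per share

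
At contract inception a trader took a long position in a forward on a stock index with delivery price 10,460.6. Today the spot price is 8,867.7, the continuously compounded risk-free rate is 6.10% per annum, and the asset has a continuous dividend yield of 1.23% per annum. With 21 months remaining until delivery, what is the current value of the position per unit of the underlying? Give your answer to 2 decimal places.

Current fair forward for the remaining 21 months: F = S·e^((r − q)·T), (r − q) = 0.0610 − 0.0123 = 0.0487
F = 8867.7 · e^(0.0487 × 21/12) = 8867.7 × 1.08896206 = 9656.5889
Value of long forward = (F − K)·e^(−rT) = (9656.5889 − 10460.6) · e^(−0.0610·21/12)
= -804.0111 × 0.89875033 = -722.61

-722.61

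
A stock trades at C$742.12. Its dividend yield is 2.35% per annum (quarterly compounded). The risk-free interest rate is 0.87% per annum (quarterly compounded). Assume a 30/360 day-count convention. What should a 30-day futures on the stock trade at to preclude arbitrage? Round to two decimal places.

F = S · (1+r/4)^(4T) / (1+q/4)^(4T)
= 742.12 × 1.000724 / 1.001955 = 742.12 × 0.998771
F = C$741.21

C$741.21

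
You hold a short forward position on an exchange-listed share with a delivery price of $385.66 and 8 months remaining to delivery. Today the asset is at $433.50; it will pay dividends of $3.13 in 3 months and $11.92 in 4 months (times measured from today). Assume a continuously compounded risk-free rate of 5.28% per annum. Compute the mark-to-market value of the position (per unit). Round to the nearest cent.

-$46.38

PV(remaining dividends) I = 3.13·e^(−0.0528·3/12) + 11.92·e^(−0.0528·4/12) = 14.8010
Current forward F = (S − I)·e^(rT) = (433.50 − 14.8010)·e^(0.0528·8/12) = 418.6990 × 1.035827 = 433.6997
Value (long) = (F − K)·e^(−rT) = (433.6997 − 385.66) × 0.965412 = 46.3781
Short position value = −(long value) = -$46.38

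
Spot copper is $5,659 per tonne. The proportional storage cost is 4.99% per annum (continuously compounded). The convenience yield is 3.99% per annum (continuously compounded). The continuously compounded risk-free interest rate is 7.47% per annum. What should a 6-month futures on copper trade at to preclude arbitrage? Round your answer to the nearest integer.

$5,904 per tonne

Net carry = r + u − y = 0.0747 + 0.0499 − 0.0399 = 0.0847
F = S·e^((r+u−y)T) = 5659 · e^(0.0847 × 6/12) = 5659 · e^0.042350
= 5659 × 1.043260 = $5,904 per tonne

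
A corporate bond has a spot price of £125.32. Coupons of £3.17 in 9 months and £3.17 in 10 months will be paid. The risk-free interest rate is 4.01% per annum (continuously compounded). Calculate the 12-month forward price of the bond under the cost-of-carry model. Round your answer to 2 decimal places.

PV(coupons) I = 3.17·e^(−0.0401·9/12) + 3.17·e^(−0.0401·10/12)
I = 3.0761 + 3.0658 = 6.1419
F = (S − I)·e^(rT) = (125.32 − 6.1419) · e^(0.0401·12/12)
= 119.1781 · e^0.040100 = 119.1781 × 1.040915 = £124.05

£124.05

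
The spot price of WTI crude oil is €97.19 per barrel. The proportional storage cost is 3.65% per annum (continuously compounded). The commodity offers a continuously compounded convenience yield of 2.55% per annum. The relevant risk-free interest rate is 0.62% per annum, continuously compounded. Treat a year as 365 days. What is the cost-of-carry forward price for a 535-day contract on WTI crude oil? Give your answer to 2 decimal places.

€99.67 per barrel

Net carry = r + u − y = 0.0062 + 0.0365 − 0.0255 = 0.0172
F = S·e^((r+u−y)T) = 97.19 · e^(0.0172 × 535/365) = 97.19 · e^0.025211
= 97.19 × 1.025531 = €99.67 per barrel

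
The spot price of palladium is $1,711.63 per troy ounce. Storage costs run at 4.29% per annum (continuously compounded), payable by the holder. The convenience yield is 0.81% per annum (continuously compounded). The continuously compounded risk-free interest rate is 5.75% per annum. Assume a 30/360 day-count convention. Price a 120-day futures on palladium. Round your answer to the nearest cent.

Net carry = r + u − y = 0.0575 + 0.0429 − 0.0081 = 0.0923
F = S·e^((r+u−y)T) = 1711.63 · e^(0.0923 × 120/360) = 1711.63 · e^0.03076667
= 1711.63 × 1.03124486 = $1,765.11 per troy ounce

$1,765.11 per troy ounce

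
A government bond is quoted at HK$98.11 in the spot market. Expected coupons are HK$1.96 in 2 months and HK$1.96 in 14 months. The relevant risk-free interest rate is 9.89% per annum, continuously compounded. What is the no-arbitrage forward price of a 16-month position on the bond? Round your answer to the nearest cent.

PV(coupons) I = 1.96·e^(−0.0989·2/12) + 1.96·e^(−0.0989·14/12)
I = 1.9280 + 1.7464 = 3.6744
F = (S − I)·e^(rT) = (98.11 − 3.6744) · e^(0.0989·16/12)
= 94.4356 · e^0.131867 = 94.4356 × 1.140957 = HK$107.75

HK$107.75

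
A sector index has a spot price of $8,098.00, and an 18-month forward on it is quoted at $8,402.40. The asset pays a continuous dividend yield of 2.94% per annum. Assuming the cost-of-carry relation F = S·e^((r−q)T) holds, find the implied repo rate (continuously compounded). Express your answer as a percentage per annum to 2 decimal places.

From F = S·e^((r−q)T): (r − q) = ln(F/S)/T
ln(8402.40/8098.00) = ln(1.037590) = 0.036901
(r − q) = 0.036901 / (18/12) = 0.024601
r = ln(F/S)/T + q = 0.024601 + 0.0294 = 0.054001
r = 5.40%

5.40%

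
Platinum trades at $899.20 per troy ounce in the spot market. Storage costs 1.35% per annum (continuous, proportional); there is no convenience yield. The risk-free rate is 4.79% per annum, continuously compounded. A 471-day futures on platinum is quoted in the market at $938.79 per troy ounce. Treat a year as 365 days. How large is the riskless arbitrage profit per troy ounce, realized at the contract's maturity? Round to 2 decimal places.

Fair futures: F* = S·e^(carry·T), with carry = (r + u) = 0.0479 + 0.0135 = 0.0614
F* = 899.20 · e^(0.0614 × 471/365) = 899.20 · e^0.079231 = 899.20 × 1.082454 = $973.3426
Market $938.79 < fair $973.3426: forward underpriced → reverse cash-and-carry (short spot, go long the forward).
At maturity, profit = |F_mkt − F*| = |938.79 − 973.3426| = $34.55 per troy ounce

$34.55 per troy ounce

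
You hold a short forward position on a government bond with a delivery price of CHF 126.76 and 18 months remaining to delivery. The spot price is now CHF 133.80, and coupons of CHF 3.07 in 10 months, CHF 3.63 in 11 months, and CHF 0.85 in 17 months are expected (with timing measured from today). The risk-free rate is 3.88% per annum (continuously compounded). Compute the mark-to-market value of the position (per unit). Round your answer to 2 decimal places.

PV(remaining coupons) I = 3.07·e^(−0.0388·10/12) + 3.63·e^(−0.0388·11/12) + 0.85·e^(−0.0388·17/12) = 7.2800
Current forward F = (S − I)·e^(rT) = (133.80 − 7.2800)·e^(0.0388·18/12) = 126.5200 × 1.059927 = 134.1020
Value (long) = (F − K)·e^(−rT) = (134.1020 − 126.76) × 0.943461 = 6.9269
Short position value = −(long value) = -CHF 6.93

-CHF 6.93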